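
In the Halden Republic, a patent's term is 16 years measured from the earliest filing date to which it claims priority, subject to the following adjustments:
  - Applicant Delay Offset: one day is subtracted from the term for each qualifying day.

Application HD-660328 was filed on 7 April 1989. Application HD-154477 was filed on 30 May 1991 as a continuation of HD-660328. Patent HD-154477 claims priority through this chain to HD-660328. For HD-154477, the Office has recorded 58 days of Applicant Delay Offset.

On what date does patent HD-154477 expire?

Earliest priority filing: 7 April 1989.
Base term: 7 April 1989 + 16 years → 7 April 2005.
Applicant Delay Offset: −58 days → 8 February 2005.

2005-02-08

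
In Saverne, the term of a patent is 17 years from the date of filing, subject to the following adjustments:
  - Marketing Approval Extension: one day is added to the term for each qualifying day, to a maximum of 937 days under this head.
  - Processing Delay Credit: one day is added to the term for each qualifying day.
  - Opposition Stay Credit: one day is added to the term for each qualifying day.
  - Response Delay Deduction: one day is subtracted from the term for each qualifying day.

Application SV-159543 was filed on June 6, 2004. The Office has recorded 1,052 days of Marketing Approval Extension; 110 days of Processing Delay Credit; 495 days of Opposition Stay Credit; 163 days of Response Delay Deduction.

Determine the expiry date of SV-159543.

2025-03-16

Base term: filing date + 17 years → 6 June 2021.
Marketing Approval Extension: 1052 days claimed exceeds the 937-day cap, so +937 days → 30 December 2023.
Processing Delay Credit: +110 days → 18 April 2024.
Opposition Stay Credit: +495 days → 26 August 2025.
Response Delay Deduction: −163 days → 16 March 2025.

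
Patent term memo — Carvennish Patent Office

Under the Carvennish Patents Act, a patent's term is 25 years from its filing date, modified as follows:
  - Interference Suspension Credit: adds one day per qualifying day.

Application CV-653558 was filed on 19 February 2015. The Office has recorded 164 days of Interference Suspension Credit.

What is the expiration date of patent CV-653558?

August 1, 2040

Base term: filing date + 25 years → 19 February 2040.
Interference Suspension Credit: +164 days → 1 August 2040.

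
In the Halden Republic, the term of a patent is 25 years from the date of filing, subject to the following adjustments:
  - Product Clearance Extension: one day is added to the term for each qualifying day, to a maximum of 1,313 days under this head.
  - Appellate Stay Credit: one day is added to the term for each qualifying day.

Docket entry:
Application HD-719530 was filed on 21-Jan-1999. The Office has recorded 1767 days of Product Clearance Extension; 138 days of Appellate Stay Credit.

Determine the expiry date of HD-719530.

2028-01-11

Base term: filing date + 25 years → 21 January 2024.
Product Clearance Extension: 1767 days claimed exceeds the 1313-day cap, so +1313 days → 26 August 2027.
Appellate Stay Credit: +138 days → 11 January 2028.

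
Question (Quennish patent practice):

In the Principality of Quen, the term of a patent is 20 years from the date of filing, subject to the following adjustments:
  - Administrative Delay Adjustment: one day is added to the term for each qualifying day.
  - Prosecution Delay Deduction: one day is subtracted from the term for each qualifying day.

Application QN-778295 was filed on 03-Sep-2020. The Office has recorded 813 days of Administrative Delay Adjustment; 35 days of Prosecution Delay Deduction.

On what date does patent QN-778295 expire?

Base term: filing date + 20 years → 3 September 2040.
Administrative Delay Adjustment: +813 days → 25 November 2042.
Prosecution Delay Deduction: −35 days → 21 October 2042.

October 21, 2042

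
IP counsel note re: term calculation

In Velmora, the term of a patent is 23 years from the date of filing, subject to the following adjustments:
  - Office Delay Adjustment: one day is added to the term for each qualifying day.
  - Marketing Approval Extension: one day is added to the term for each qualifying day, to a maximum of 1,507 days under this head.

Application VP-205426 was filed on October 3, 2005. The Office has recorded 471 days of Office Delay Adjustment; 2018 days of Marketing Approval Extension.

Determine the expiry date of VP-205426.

Base term: filing date + 23 years → 3 October 2028.
Office Delay Adjustment: +471 days → 17 January 2030.
Marketing Approval Extension: 2018 days claimed exceeds the 1507-day cap, so +1507 days → 4 March 2034.

2034-03-04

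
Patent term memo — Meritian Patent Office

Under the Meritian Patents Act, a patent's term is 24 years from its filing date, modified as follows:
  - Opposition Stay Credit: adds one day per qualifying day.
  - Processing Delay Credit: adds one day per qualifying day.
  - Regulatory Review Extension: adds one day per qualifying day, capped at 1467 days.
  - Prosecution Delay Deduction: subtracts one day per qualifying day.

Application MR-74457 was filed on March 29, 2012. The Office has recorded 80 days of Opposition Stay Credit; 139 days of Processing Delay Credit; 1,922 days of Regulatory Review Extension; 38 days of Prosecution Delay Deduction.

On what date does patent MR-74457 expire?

2040-10-02

Base term: filing date + 24 years → 29 March 2036.
Opposition Stay Credit: +80 days → 17 June 2036.
Processing Delay Credit: +139 days → 3 November 2036.
Regulatory Review Extension: 1922 days claimed exceeds the 1467-day cap, so +1467 days → 9 November 2040.
Prosecution Delay Deduction: −38 days → 2 October 2040.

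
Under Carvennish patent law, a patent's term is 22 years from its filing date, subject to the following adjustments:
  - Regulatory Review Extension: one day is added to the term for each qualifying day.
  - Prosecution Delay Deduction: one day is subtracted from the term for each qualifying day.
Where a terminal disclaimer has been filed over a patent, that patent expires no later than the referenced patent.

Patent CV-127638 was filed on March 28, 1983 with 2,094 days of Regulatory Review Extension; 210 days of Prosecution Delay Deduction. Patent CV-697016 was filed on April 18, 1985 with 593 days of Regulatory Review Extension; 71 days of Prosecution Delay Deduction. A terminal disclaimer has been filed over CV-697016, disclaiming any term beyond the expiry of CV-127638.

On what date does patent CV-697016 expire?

2008-09-21

Natural term of CV-697016:
  Base: filing + 22 years → 18 April 2007.
  Regulatory Review Extension: +593 days → 1 December 2008.
  Prosecution Delay Deduction: −71 days → 21 September 2008.
Expiry of referenced patent CV-127638:
  Base: filing + 22 years → 28 March 2005.
  Regulatory Review Extension: +2094 days → 21 December 2010.
  Prosecution Delay Deduction: −210 days → 25 May 2010.
Terminal disclaimer: CV-697016 expires on the earlier of 21 September 2008 and 25 May 2010.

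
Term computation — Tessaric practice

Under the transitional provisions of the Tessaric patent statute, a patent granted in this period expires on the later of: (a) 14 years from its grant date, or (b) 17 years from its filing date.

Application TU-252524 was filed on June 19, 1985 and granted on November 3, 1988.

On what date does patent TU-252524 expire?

November 3, 2002

(a) grant + 14 years → 3 November 2002.
(b) filing + 17 years → 19 June 2002.
Later of the two: 3 November 2002.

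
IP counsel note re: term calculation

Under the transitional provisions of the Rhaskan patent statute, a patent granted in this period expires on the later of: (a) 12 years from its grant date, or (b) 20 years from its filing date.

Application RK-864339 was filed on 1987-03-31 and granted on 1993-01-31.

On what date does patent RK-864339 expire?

(a) grant + 12 years → 31 January 2005.
(b) filing + 20 years → 31 March 2007.
Later of the two: 31 March 2007.

March 31, 2007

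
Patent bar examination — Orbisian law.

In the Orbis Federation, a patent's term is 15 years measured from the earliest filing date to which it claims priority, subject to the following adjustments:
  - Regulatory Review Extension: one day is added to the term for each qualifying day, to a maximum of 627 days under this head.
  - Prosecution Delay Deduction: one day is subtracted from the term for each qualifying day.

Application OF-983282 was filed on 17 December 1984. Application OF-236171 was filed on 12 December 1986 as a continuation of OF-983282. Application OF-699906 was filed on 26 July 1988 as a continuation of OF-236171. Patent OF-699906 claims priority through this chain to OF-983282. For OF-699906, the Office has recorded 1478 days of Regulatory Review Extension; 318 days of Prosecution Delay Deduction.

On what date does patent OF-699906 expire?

2000-10-21

Earliest priority filing: 17 December 1984.
Base term: 17 December 1984 + 15 years → 17 December 1999.
Regulatory Review Extension: 1478 days claimed exceeds the 627-day cap, so +627 days → 4 September 2001.
Prosecution Delay Deduction: −318 days → 21 October 2000.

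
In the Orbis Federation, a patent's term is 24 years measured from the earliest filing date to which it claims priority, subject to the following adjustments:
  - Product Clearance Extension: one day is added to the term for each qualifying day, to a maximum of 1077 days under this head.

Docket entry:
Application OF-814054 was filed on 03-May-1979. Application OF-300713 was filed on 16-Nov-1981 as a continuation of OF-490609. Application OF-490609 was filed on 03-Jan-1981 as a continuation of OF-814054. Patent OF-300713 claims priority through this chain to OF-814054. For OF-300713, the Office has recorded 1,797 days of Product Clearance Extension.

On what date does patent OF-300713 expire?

April 14, 2006

Earliest priority filing: 3 May 1979.
Base term: 3 May 1979 + 24 years → 3 May 2003.
Product Clearance Extension: 1797 days claimed exceeds the 1077-day cap, so +1077 days → 14 April 2006.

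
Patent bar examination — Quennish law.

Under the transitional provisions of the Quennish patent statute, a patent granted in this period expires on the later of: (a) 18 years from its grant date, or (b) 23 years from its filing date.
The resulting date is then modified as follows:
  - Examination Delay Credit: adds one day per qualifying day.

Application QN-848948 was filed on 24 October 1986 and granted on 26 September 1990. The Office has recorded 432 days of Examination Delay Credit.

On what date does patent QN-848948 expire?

December 30, 2010

(a) grant + 18 years → 26 September 2008.
(b) filing + 23 years → 24 October 2009.
Later of the two: 24 October 2009.
Examination Delay Credit: +432 days → 30 December 2010.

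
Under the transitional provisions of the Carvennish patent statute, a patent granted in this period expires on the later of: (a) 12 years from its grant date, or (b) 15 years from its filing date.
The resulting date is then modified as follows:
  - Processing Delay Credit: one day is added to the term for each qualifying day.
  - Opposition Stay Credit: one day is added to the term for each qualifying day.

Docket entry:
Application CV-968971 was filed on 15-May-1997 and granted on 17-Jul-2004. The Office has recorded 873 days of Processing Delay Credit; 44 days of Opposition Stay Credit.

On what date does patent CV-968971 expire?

(a) grant + 12 years → 17 July 2016.
(b) filing + 15 years → 15 May 2012.
Later of the two: 17 July 2016.
Processing Delay Credit: +873 days → 7 December 2018.
Opposition Stay Credit: +44 days → 20 January 2019.

January 20, 2019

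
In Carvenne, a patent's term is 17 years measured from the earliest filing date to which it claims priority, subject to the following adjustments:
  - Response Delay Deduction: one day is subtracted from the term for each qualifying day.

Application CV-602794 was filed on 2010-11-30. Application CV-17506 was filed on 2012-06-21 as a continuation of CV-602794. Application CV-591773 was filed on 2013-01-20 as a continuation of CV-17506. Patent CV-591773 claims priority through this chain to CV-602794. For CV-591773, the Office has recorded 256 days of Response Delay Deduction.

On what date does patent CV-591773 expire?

Earliest priority filing: 30 November 2010.
Base term: 30 November 2010 + 17 years → 30 November 2027.
Response Delay Deduction: −256 days → 19 March 2027.

March 19, 2027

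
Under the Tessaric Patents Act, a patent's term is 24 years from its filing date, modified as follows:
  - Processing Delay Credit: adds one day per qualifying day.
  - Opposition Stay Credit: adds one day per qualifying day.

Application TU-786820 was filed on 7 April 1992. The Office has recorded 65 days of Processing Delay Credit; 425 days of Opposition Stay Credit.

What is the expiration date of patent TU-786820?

Base term: filing date + 24 years → 7 April 2016.
Processing Delay Credit: +65 days → 11 June 2016.
Opposition Stay Credit: +425 days → 10 August 2017.

2017-08-10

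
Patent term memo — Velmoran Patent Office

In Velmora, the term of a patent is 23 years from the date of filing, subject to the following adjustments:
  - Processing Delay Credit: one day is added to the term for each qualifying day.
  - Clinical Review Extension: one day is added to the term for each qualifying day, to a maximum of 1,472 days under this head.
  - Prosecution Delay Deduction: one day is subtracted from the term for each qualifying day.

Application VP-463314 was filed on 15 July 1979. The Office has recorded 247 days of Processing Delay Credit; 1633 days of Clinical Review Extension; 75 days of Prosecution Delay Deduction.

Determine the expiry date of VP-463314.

2007-01-14

Base term: filing date + 23 years → 15 July 2002.
Processing Delay Credit: +247 days → 19 March 2003.
Clinical Review Extension: 1633 days claimed exceeds the 1472-day cap, so +1472 days → 30 March 2007.
Prosecution Delay Deduction: −75 days → 14 January 2007.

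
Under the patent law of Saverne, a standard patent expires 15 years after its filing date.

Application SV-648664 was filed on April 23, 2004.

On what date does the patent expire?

2019-04-23

Filing date + 15 years → 23 April 2019.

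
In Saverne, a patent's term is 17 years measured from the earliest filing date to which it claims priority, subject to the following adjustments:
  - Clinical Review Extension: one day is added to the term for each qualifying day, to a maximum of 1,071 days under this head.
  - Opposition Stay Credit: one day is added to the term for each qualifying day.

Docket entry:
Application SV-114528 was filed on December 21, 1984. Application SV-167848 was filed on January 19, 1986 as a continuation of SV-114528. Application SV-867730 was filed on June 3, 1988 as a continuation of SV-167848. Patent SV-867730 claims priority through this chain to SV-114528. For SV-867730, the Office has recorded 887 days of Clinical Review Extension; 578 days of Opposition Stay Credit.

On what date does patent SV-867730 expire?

Earliest priority filing: 21 December 1984.
Base term: 21 December 1984 + 17 years → 21 December 2001.
Clinical Review Extension: 887 days (within the 1071-day cap) → +887 days → 26 May 2004.
Opposition Stay Credit: +578 days → 25 December 2005.

2005-12-25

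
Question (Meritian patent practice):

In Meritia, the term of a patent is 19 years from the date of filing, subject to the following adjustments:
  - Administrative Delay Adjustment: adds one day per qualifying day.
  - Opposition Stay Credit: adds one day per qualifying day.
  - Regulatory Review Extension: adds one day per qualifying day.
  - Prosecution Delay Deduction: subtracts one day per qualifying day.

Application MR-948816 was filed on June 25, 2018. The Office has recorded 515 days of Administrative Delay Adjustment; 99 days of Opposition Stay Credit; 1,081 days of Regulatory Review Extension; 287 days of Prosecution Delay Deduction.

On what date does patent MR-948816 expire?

May 3, 2041

Base term: filing date + 19 years → 25 June 2037.
Administrative Delay Adjustment: +515 days → 22 November 2038.
Opposition Stay Credit: +99 days → 1 March 2039.
Regulatory Review Extension: +1081 days → 14 February 2042.
Prosecution Delay Deduction: −287 days → 3 May 2041.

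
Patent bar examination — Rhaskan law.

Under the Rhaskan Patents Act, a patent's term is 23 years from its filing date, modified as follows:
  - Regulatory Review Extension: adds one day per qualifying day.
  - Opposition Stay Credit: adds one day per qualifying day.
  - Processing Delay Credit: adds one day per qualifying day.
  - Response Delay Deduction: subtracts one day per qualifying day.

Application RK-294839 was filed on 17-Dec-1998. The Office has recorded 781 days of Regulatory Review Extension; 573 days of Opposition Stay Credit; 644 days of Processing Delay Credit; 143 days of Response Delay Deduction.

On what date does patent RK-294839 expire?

Base term: filing date + 23 years → 17 December 2021.
Regulatory Review Extension: +781 days → 6 February 2024.
Opposition Stay Credit: +573 days → 1 September 2025.
Processing Delay Credit: +644 days → 7 June 2027.
Response Delay Deduction: −143 days → 15 January 2027.

2027-01-15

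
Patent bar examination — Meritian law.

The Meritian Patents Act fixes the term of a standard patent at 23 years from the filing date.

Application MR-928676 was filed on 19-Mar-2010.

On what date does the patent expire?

March 19, 2033

Filing date + 23 years → 19 March 2033.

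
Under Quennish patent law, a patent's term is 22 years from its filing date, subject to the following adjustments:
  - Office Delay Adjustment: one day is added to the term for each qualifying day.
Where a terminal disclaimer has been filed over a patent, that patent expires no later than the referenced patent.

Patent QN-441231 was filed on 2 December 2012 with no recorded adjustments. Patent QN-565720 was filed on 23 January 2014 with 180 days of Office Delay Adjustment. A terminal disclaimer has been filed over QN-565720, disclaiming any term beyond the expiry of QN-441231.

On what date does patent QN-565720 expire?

Natural term of QN-565720:
  Base: filing + 22 years → 23 January 2036.
  Office Delay Adjustment: +180 days → 21 July 2036.
Expiry of referenced patent QN-441231:
  Base: filing + 22 years → 2 December 2034.
Terminal disclaimer: QN-565720 expires on the earlier of 21 July 2036 and 2 December 2034.

2034-12-02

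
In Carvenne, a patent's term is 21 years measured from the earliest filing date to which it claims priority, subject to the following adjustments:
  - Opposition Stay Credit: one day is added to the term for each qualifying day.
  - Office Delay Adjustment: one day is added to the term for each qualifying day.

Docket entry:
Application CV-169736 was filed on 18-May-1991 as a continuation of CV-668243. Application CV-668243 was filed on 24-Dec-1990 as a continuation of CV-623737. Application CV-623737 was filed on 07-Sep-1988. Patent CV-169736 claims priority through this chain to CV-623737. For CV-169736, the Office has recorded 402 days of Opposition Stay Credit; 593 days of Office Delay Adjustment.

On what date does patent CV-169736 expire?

Earliest priority filing: 7 September 1988.
Base term: 7 September 1988 + 21 years → 7 September 2009.
Opposition Stay Credit: +402 days → 14 October 2010.
Office Delay Adjustment: +593 days → 29 May 2012.

2012-05-29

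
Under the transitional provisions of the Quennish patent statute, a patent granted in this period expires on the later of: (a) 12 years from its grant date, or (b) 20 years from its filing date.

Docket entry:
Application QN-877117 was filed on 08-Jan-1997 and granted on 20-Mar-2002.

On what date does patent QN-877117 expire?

(a) grant + 12 years → 20 March 2014.
(b) filing + 20 years → 8 January 2017.
Later of the two: 8 January 2017.

2017-01-08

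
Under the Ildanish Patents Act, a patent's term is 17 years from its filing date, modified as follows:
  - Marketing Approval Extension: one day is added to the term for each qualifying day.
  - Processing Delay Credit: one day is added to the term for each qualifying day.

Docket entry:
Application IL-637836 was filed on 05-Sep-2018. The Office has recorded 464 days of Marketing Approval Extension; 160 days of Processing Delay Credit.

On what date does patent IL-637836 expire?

May 21, 2037

Base term: filing date + 17 years → 5 September 2035.
Marketing Approval Extension: +464 days → 12 December 2036.
Processing Delay Credit: +160 days → 21 May 2037.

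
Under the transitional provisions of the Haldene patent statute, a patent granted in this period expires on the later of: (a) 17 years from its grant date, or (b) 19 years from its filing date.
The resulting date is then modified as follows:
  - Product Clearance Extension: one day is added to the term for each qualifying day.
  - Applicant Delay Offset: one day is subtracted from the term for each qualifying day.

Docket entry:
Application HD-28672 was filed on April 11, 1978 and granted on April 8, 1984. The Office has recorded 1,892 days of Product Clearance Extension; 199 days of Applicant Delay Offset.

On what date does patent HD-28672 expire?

2005-11-26

(a) grant + 17 years → 8 April 2001.
(b) filing + 19 years → 11 April 1997.
Later of the two: 8 April 2001.
Product Clearance Extension: +1892 days → 13 June 2006.
Applicant Delay Offset: −199 days → 26 November 2005.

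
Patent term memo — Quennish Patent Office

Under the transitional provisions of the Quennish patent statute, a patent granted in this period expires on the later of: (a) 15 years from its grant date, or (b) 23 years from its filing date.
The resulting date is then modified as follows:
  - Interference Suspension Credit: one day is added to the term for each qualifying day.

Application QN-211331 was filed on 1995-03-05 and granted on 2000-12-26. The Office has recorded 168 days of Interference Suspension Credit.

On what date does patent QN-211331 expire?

(a) grant + 15 years → 26 December 2015.
(b) filing + 23 years → 5 March 2018.
Later of the two: 5 March 2018.
Interference Suspension Credit: +168 days → 20 August 2018.

August 20, 2018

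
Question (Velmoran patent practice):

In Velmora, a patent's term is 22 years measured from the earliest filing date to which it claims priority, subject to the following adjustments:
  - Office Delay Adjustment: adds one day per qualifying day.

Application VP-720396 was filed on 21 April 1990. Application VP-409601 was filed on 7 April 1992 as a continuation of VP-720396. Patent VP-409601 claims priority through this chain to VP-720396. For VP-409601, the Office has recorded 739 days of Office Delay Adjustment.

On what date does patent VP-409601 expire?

April 30, 2014

Earliest priority filing: 21 April 1990.
Base term: 21 April 1990 + 22 years → 21 April 2012.
Office Delay Adjustment: +739 days → 30 April 2014.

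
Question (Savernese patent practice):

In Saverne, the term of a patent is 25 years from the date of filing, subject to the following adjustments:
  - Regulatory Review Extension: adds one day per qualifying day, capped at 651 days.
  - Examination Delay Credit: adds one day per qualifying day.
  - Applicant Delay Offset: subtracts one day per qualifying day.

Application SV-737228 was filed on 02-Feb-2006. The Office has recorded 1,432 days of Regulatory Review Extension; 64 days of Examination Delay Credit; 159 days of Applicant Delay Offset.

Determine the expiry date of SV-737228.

2032-08-11

Base term: filing date + 25 years → 2 February 2031.
Regulatory Review Extension: 1432 days claimed exceeds the 651-day cap, so +651 days → 14 November 2032.
Examination Delay Credit: +64 days → 17 January 2033.
Applicant Delay Offset: −159 days → 11 August 2032.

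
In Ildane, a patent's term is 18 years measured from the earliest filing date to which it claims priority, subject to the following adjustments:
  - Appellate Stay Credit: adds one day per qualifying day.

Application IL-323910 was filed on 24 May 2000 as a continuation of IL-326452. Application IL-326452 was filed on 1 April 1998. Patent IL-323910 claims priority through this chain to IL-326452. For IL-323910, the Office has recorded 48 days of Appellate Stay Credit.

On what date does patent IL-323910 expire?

Earliest priority filing: 1 April 1998.
Base term: 1 April 1998 + 18 years → 1 April 2016.
Appellate Stay Credit: +48 days → 19 May 2016.

2016-05-19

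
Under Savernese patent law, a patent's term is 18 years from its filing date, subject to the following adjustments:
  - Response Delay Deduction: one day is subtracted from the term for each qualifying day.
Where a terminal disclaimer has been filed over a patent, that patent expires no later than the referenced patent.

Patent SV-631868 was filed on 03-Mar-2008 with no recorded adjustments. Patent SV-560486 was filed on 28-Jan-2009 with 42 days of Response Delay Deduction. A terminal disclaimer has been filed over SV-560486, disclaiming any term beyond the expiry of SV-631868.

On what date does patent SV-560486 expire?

Natural term of SV-560486:
  Base: filing + 18 years → 28 January 2027.
  Response Delay Deduction: −42 days → 17 December 2026.
Expiry of referenced patent SV-631868:
  Base: filing + 18 years → 3 March 2026.
Terminal disclaimer: SV-560486 expires on the earlier of 17 December 2026 and 3 March 2026.

March 3, 2026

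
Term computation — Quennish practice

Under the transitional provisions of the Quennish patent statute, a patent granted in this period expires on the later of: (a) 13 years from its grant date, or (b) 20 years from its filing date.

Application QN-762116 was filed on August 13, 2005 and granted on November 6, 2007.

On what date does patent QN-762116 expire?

(a) grant + 13 years → 6 November 2020.
(b) filing + 20 years → 13 August 2025.
Later of the two: 13 August 2025.

2025-08-13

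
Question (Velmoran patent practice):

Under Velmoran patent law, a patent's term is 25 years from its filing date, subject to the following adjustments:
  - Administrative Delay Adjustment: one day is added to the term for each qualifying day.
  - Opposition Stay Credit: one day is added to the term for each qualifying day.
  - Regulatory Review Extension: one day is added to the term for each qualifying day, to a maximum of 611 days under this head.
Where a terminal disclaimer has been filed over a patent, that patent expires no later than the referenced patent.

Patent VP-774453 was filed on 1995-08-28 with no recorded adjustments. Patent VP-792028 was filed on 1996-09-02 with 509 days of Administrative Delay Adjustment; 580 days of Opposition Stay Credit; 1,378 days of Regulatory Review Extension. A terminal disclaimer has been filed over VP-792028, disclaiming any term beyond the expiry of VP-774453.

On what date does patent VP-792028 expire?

Natural term of VP-792028:
  Base: filing + 25 years → 2 September 2021.
  Administrative Delay Adjustment: +509 days → 24 January 2023.
  Opposition Stay Credit: +580 days → 26 August 2024.
  Regulatory Review Extension: 1378 days claimed exceeds the 611-day cap, so +611 days → 29 April 2026.
Expiry of referenced patent VP-774453:
  Base: filing + 25 years → 28 August 2020.
Terminal disclaimer: VP-792028 expires on the earlier of 29 April 2026 and 28 August 2020.

2020-08-28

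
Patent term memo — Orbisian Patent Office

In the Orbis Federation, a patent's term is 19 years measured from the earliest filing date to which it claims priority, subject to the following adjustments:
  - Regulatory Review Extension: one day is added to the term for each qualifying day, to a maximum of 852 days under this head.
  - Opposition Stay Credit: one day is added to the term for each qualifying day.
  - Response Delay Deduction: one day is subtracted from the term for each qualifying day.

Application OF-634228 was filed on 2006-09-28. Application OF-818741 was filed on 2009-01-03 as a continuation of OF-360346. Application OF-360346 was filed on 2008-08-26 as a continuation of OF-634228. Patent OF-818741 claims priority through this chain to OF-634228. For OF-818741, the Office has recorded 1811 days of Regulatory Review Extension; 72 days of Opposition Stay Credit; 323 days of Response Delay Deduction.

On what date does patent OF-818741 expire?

2027-05-22

Earliest priority filing: 28 September 2006.
Base term: 28 September 2006 + 19 years → 28 September 2025.
Regulatory Review Extension: 1811 days claimed exceeds the 852-day cap, so +852 days → 28 January 2028.
Opposition Stay Credit: +72 days → 9 April 2028.
Response Delay Deduction: −323 days → 22 May 2027.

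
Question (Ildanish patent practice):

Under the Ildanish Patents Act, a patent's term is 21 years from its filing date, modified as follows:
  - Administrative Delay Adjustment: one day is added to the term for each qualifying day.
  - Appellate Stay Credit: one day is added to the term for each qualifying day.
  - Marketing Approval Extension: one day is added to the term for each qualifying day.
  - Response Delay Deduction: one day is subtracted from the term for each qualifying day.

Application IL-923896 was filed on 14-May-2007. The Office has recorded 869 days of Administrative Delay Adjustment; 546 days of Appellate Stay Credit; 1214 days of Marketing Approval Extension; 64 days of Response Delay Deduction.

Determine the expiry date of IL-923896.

Base term: filing date + 21 years → 14 May 2028.
Administrative Delay Adjustment: +869 days → 30 September 2030.
Appellate Stay Credit: +546 days → 29 March 2032.
Marketing Approval Extension: +1214 days → 26 July 2035.
Response Delay Deduction: −64 days → 23 May 2035.

2035-05-23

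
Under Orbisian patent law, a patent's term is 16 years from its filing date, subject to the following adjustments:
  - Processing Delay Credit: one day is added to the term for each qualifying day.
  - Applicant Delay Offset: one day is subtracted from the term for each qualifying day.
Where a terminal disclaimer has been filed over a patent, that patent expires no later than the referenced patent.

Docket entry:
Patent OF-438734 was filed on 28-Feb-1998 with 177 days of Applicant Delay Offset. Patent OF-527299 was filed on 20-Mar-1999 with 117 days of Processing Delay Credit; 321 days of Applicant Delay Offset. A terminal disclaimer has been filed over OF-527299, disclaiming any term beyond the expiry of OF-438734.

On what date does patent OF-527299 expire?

2013-09-04

Natural term of OF-527299:
  Base: filing + 16 years → 20 March 2015.
  Processing Delay Credit: +117 days → 15 July 2015.
  Applicant Delay Offset: −321 days → 28 August 2014.
Expiry of referenced patent OF-438734:
  Base: filing + 16 years → 28 February 2014.
  Applicant Delay Offset: −177 days → 4 September 2013.
Terminal disclaimer: OF-527299 expires on the earlier of 28 August 2014 and 4 September 2013.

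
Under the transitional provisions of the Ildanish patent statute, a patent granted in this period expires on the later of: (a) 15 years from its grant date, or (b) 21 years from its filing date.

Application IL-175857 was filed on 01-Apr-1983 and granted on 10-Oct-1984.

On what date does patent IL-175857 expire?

April 1, 2004

(a) grant + 15 years → 10 October 1999.
(b) filing + 21 years → 1 April 2004.
Later of the two: 1 April 2004.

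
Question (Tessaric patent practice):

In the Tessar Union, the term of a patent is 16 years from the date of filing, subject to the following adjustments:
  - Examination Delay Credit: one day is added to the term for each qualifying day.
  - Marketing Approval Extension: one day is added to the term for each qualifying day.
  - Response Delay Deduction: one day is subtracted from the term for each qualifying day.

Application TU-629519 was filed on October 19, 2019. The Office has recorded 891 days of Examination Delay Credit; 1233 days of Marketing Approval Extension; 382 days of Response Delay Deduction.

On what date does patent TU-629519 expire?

Base term: filing date + 16 years → 19 October 2035.
Examination Delay Credit: +891 days → 28 March 2038.
Marketing Approval Extension: +1233 days → 12 August 2041.
Response Delay Deduction: −382 days → 26 July 2040.

July 26, 2040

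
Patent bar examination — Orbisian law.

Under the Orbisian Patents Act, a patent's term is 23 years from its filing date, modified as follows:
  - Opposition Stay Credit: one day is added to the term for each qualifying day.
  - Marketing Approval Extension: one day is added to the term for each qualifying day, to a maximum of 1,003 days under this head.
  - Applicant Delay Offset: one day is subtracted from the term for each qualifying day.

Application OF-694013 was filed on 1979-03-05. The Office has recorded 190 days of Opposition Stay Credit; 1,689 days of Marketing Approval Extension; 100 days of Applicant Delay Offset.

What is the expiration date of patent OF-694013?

Base term: filing date + 23 years → 5 March 2002.
Opposition Stay Credit: +190 days → 11 September 2002.
Marketing Approval Extension: 1689 days claimed exceeds the 1003-day cap, so +1003 days → 10 June 2005.
Applicant Delay Offset: −100 days → 2 March 2005.

2005-03-02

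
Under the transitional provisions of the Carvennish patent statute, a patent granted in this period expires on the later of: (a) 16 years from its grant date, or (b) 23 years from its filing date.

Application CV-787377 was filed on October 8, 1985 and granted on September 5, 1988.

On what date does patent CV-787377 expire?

(a) grant + 16 years → 5 September 2004.
(b) filing + 23 years → 8 October 2008.
Later of the two: 8 October 2008.

October 8, 2008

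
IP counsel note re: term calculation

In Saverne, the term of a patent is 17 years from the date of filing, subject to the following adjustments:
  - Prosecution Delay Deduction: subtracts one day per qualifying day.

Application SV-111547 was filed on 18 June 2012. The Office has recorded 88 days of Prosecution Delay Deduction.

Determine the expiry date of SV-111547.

March 22, 2029

Base term: filing date + 17 years → 18 June 2029.
Prosecution Delay Deduction: −88 days → 22 March 2029.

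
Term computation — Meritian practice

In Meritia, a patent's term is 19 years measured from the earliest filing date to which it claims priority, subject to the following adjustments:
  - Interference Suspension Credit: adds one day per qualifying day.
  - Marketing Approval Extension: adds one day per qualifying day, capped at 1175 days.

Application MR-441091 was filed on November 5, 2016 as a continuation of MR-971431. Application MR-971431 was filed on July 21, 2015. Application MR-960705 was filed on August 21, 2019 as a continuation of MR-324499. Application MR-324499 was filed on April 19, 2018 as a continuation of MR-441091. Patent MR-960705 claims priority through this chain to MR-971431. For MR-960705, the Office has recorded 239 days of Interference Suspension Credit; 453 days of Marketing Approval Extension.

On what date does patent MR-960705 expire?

2036-06-12

Earliest priority filing: 21 July 2015.
Base term: 21 July 2015 + 19 years → 21 July 2034.
Interference Suspension Credit: +239 days → 17 March 2035.
Marketing Approval Extension: 453 days (within the 1175-day cap) → +453 days → 12 June 2036.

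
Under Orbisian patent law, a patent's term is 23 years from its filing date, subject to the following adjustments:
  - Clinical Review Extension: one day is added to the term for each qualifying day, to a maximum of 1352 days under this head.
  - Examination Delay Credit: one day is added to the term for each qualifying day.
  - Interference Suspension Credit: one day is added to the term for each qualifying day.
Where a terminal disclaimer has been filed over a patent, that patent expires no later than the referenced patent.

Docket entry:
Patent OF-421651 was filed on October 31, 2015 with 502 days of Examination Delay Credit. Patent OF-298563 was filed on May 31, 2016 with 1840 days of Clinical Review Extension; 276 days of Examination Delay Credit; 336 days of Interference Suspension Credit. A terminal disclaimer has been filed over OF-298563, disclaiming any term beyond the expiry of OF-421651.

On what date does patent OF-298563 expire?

Natural term of OF-298563:
  Base: filing + 23 years → 31 May 2039.
  Clinical Review Extension: 1840 days claimed exceeds the 1352-day cap, so +1352 days → 11 February 2043.
  Examination Delay Credit: +276 days → 14 November 2043.
  Interference Suspension Credit: +336 days → 15 October 2044.
Expiry of referenced patent OF-421651:
  Base: filing + 23 years → 31 October 2038.
  Examination Delay Credit: +502 days → 16 March 2040.
Terminal disclaimer: OF-298563 expires on the earlier of 15 October 2044 and 16 March 2040.

March 16, 2040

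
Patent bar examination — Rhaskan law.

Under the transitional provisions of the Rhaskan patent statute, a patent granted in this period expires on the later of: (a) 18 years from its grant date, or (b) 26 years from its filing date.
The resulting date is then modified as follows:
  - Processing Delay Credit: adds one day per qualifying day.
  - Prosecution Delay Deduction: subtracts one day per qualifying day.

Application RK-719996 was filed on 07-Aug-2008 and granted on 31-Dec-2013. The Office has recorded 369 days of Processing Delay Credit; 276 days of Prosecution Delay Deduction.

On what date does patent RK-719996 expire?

November 8, 2034

(a) grant + 18 years → 31 December 2031.
(b) filing + 26 years → 7 August 2034.
Later of the two: 7 August 2034.
Processing Delay Credit: +369 days → 11 August 2035.
Prosecution Delay Deduction: −276 days → 8 November 2034.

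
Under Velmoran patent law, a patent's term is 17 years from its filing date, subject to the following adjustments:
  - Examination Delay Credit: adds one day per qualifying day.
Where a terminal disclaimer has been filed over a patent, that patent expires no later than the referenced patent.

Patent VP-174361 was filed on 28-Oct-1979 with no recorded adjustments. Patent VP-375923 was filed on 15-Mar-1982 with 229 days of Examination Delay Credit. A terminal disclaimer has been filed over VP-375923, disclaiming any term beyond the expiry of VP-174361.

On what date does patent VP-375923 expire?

October 28, 1996

Natural term of VP-375923:
  Base: filing + 17 years → 15 March 1999.
  Examination Delay Credit: +229 days → 30 October 1999.
Expiry of referenced patent VP-174361:
  Base: filing + 17 years → 28 October 1996.
Terminal disclaimer: VP-375923 expires on the earlier of 30 October 1999 and 28 October 1996.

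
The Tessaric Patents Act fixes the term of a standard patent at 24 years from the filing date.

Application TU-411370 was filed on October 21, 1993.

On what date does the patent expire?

Filing date + 24 years → 21 October 2017.

2017-10-21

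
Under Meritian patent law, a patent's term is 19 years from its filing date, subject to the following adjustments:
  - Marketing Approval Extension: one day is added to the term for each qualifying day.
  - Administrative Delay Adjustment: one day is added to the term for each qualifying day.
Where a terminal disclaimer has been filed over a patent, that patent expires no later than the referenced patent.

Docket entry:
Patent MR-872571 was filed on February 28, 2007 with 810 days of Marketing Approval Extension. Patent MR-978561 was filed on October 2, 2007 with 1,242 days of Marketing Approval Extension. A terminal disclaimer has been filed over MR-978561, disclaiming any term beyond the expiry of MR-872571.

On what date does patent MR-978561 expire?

2028-05-18

Natural term of MR-978561:
  Base: filing + 19 years → 2 October 2026.
  Marketing Approval Extension: +1242 days → 25 February 2030.
Expiry of referenced patent MR-872571:
  Base: filing + 19 years → 28 February 2026.
  Marketing Approval Extension: +810 days → 18 May 2028.
Terminal disclaimer: MR-978561 expires on the earlier of 25 February 2030 and 18 May 2028.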